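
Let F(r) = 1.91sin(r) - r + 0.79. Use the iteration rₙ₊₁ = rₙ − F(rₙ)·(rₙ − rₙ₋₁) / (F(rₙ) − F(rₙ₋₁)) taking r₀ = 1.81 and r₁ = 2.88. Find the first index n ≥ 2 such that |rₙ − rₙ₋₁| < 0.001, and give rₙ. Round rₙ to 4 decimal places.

n = 5, rₙ = 2.2618

F(1.81) = 0.835616, F(2.88) = -1.596037
r₂ = 2.880000 − (-1.596037)·(1.070000)/(-2.431654) = 2.177696;  |Δ| = 0.702304
F(2.177696) = 0.181216
r₃ = 2.177696 − 0.181216·(-0.702304)/(1.777253) = 2.249306;  |Δ| = 0.071610
F(2.249306) = 0.027646
r₄ = 2.249306 − 0.027646·(0.071610)/(-0.153570) = 2.262197;  |Δ| = 0.012891
F(2.262197) = -0.000822
r₅ = 2.262197 − (-0.000822)·(0.012891)/(-0.028469) = 2.261825;  |Δ| = 0.000372
|r₅ − r₄| = 0.000372 < 0.001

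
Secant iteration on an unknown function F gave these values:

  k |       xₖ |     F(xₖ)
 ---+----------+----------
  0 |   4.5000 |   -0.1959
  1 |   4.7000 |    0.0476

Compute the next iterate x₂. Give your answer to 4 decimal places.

4.6609

x₂ = 4.7000 − 0.0476·(4.7000 − 4.5000) / (0.0476 − (-0.1959))
   = 4.7000 − (0.009520)/(0.243500) = 4.660903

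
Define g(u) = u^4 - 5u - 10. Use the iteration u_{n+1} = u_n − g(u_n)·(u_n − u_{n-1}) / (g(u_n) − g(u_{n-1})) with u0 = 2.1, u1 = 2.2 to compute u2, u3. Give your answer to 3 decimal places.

g(2.1) = -1.05190, g(2.2) = 2.42560
u2 = 2.20000 − 2.42560·(2.20000 − 2.10000) / (2.42560 − (-1.05190)) = 2.20000 − (0.24256)/(3.47750) = 2.13025
g(2.13025) = -0.05817
u3 = 2.13025 − (-0.05817)·(2.13025 − 2.20000) / (-0.05817 − 2.42560) = 2.13025 − (0.00406)/(-2.48377) = 2.13188

2.130, 2.132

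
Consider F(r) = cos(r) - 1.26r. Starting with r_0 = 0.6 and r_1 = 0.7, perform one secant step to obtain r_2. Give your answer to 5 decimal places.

F(0.6) = 0.0693356, F(0.7) = -0.1171578
r_2 = 0.7000000 − (-0.1171578)·(0.7000000 − 0.6000000) / (-0.1171578 − 0.0693356) = 0.7000000 − (-0.0117158)/(-0.1864934) = 0.6371786

0.63718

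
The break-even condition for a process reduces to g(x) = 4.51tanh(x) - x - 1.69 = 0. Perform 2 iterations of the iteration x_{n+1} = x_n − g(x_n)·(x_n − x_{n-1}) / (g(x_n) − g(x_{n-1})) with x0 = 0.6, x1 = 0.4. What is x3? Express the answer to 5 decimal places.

0.54322

g(0.6) = 0.1320935, g(0.4) = -0.3764302
x2 = 0.4000000 − (-0.3764302)·(0.4000000 − 0.6000000) / (-0.3764302 − 0.1320935) = 0.4000000 − (0.0752860)/(-0.5085237) = 0.5480482
g(0.5480482) = 0.0126942
x3 = 0.5480482 − 0.0126942·(0.5480482 − 0.4000000) / (0.0126942 − (-0.3764302)) = 0.5480482 − (0.0018794)/(0.3891244) = 0.5432185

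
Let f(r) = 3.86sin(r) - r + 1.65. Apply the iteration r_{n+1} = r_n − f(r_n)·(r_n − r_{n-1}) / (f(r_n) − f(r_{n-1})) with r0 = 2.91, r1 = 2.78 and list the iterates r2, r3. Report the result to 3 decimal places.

2.830, 2.831

f(2.91) = -0.37402, f(2.78) = 0.23553
r2 = 2.78000 − 0.23553·(2.78000 − 2.91000) / (0.23553 − (-0.37402)) = 2.78000 − (-0.03062)/(0.60955) = 2.83023
f(2.83023) = 0.00230
r3 = 2.83023 − 0.00230·(2.83023 − 2.78000) / (0.00230 − 0.23553) = 2.83023 − (0.00012)/(-0.23323) = 2.83073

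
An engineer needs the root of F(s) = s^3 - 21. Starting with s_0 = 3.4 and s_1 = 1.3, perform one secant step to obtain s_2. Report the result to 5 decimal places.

2.36412

F(3.4) = 18.3040000, F(1.3) = -18.8030000
s_2 = 1.3000000 − (-18.8030000)·(1.3000000 − 3.4000000) / (-18.8030000 − 18.3040000) = 1.3000000 − (39.4863000)/(-37.1070000) = 2.3641200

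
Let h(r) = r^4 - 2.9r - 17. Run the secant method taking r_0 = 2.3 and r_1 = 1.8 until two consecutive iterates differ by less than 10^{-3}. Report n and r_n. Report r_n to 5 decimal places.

h(2.3) = 4.3141000, h(1.8) = -11.7224000
r_2 = 1.8000000 − (-11.7224000)·(-0.5000000)/(-16.0365000) = 2.1654912;  |Δ| = 0.3654912
h(2.1654912) = -1.2899001
r_3 = 2.1654912 − (-1.2899001)·(0.3654912)/(10.4324999) = 2.2106815;  |Δ| = 0.0451902
h(2.2106815) = 0.4728927
r_4 = 2.2106815 − 0.4728927·(0.0451902)/(1.7627928) = 2.1985586;  |Δ| = 0.0121229
h(2.1985586) = -0.0115526
r_5 = 2.1985586 − (-0.0115526)·(-0.0121229)/(-0.4844452) = 2.1988477;  |Δ| = 0.0002891
|r_5 − r_4| = 0.0002891 < 10^{-3}

n = 5, r_n = 2.19885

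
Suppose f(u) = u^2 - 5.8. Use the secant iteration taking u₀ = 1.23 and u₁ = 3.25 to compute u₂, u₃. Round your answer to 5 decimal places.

2.18694, 2.37405

f(1.23) = -4.2871000, f(3.25) = 4.7625000
u₂ = 3.2500000 − 4.7625000·(3.2500000 − 1.2300000) / (4.7625000 − (-4.2871000)) = 3.2500000 − (9.6202500)/(9.0496000) = 2.1869420
f(2.1869420) = -1.0172848
u₃ = 2.1869420 − (-1.0172848)·(2.1869420 − 3.2500000) / (-1.0172848 − 4.7625000) = 2.1869420 − (1.0814328)/(-5.7797848) = 2.3740480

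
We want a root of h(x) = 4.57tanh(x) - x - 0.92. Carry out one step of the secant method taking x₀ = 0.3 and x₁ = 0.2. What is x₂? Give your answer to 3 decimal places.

0.266

h(0.3) = 0.11130, h(0.2) = -0.21799
x₂ = 0.20000 − (-0.21799)·(0.20000 − 0.30000) / (-0.21799 − 0.11130) = 0.20000 − (0.02180)/(-0.32929) = 0.26620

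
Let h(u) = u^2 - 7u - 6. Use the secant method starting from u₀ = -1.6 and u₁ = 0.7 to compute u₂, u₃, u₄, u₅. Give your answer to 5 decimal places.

-0.61772, -0.80483, -0.77140, -0.77200

h(-1.6) = 7.7600000, h(0.7) = -10.4100000
u₂ = 0.7000000 − (-10.4100000)·(0.7000000 − (-1.6000000)) / (-10.4100000 − 7.7600000) = 0.7000000 − (-23.9430000)/(-18.1700000) = -0.6177215
h(-0.6177215) = -1.2943695
u₃ = -0.6177215 − (-1.2943695)·(-0.6177215 − 0.7000000) / (-1.2943695 − (-10.4100000)) = -0.6177215 − (1.7056185)/(9.1156305) = -0.8048307
h(-0.8048307) = 0.2815677
u₄ = -0.8048307 − 0.2815677·(-0.8048307 − (-0.6177215)) / (0.2815677 − (-1.2943695)) = -0.8048307 − (-0.0526839)/(1.5759372) = -0.7714005
h(-0.7714005) = -0.0051375
u₅ = -0.7714005 − (-0.0051375)·(-0.7714005 − (-0.8048307)) / (-0.0051375 − 0.2815677) = -0.7714005 − (-0.0001717)/(-0.2867052) = -0.7719996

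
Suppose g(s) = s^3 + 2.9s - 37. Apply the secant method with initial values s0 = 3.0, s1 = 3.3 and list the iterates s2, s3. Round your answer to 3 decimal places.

3.040, 3.043

g(3.0) = -1.30000, g(3.3) = 8.50700
s2 = 3.30000 − 8.50700·(3.30000 − 3.00000) / (8.50700 − (-1.30000)) = 3.30000 − (2.55210)/(9.80700) = 3.03977
g(3.03977) = -0.09666
s3 = 3.03977 − (-0.09666)·(3.03977 − 3.30000) / (-0.09666 − 8.50700) = 3.03977 − (0.02515)/(-8.60366) = 3.04269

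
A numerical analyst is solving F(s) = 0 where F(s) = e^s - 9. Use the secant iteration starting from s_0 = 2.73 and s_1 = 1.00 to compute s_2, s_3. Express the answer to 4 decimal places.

1.8615, 2.4567

F(2.73) = 6.332887, F(1.00) = -6.281718
s_2 = 1.000000 − (-6.281718)·(1.000000 − 2.730000) / (-6.281718 − 6.332887) = 1.000000 − (10.867372)/(-12.614605) = 1.861491
F(1.861491) = -2.566676
s_3 = 1.861491 − (-2.566676)·(1.861491 − 1.000000) / (-2.566676 − (-6.281718)) = 1.861491 − (-2.211169)/(3.715042) = 2.456685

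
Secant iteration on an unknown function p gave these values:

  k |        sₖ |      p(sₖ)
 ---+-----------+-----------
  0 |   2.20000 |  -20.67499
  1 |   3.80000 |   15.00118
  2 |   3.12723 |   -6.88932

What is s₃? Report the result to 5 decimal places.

3.33896

s₃ = 3.12723 − (-6.88932)·(3.12723 − 3.80000) / (-6.88932 − 15.00118)
   = 3.12723 − (4.6349278)/(-21.8905000) = 3.3389624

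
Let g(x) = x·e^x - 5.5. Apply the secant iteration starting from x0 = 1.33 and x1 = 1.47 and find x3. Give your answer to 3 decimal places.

1.381

g(1.33) = -0.47121, g(1.47) = 0.89338
x2 = 1.47000 − 0.89338·(1.47000 − 1.33000) / (0.89338 − (-0.47121)) = 1.47000 − (0.12507)/(1.36459) = 1.37834
g(1.37834) = -0.03028
x3 = 1.37834 − (-0.03028)·(1.37834 − 1.47000) / (-0.03028 − 0.89338) = 1.37834 − (0.00278)/(-0.92366) = 1.38135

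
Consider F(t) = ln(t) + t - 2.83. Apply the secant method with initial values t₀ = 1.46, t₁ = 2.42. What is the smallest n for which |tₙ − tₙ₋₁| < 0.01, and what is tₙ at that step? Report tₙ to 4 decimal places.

F(1.46) = -0.991564, F(2.42) = 0.473768
t₂ = 2.420000 − 0.473768·(0.960000)/(1.465331) = 2.109615;  |Δ| = 0.310385
F(2.109615) = 0.026120
t₃ = 2.109615 − 0.026120·(-0.310385)/(-0.447647) = 2.091504;  |Δ| = 0.018111
F(2.091504) = -0.000613
t₄ = 2.091504 − (-0.000613)·(-0.018111)/(-0.026733) = 2.091919;  |Δ| = 0.000415
|t₄ − t₃| = 0.000415 < 0.01

n = 4, tₙ = 2.0919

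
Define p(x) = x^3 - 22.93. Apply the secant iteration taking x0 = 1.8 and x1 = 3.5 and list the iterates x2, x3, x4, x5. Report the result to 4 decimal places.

2.5847, 2.7871, 2.8462, 2.8409

p(1.8) = -17.098000, p(3.5) = 19.945000
x2 = 3.500000 − 19.945000·(3.500000 − 1.800000) / (19.945000 − (-17.098000)) = 3.500000 − (33.906500)/(37.043000) = 2.584672
p(2.584672) = -5.663025
x3 = 2.584672 − (-5.663025)·(2.584672 − 3.500000) / (-5.663025 − 19.945000) = 2.584672 − (5.183527)/(-25.608025) = 2.787090
p(2.787090) = -1.280247
x4 = 2.787090 − (-1.280247)·(2.787090 − 2.584672) / (-1.280247 − (-5.663025)) = 2.787090 − (-0.259145)/(4.382778) = 2.846218
p(2.846218) = 0.127089
x5 = 2.846218 − 0.127089·(2.846218 − 2.787090) / (0.127089 − (-1.280247)) = 2.846218 − (0.007515)/(1.407336) = 2.840878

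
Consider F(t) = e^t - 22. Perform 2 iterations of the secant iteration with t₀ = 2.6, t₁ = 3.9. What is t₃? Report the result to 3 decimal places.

3.026

F(2.6) = -8.53626, F(3.9) = 27.40245
t₂ = 3.90000 − 27.40245·(3.90000 − 2.60000) / (27.40245 − (-8.53626)) = 3.90000 − (35.62318)/(35.93871) = 2.90878
F(2.90878) = -3.66559
t₃ = 2.90878 − (-3.66559)·(2.90878 − 3.90000) / (-3.66559 − 27.40245) = 2.90878 − (3.63341)/(-31.06804) = 3.02573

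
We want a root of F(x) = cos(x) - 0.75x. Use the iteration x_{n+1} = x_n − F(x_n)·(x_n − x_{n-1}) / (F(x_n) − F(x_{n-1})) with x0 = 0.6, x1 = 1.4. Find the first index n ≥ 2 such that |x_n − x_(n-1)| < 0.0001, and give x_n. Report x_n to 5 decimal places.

n = 5, x_n = 0.86493

F(0.6) = 0.3753356, F(1.4) = -0.8800329
x2 = 1.4000000 − (-0.8800329)·(0.8000000)/(-1.2553685) = 0.8391875;  |Δ| = 0.5608125
F(0.8391875) = 0.0386769
x3 = 0.8391875 − 0.0386769·(-0.5608125)/(0.9187098) = 0.8627973;  |Δ| = 0.0236098
F(0.8627973) = 0.0032170
x4 = 0.8627973 − 0.0032170·(0.0236098)/(-0.0354599) = 0.8649392;  |Δ| = 0.0021420
F(0.8649392) = -0.0000181
x5 = 0.8649392 − (-0.0000181)·(0.0021420)/(-0.0032351) = 0.8649273;  |Δ| = 0.0000120
|x5 − x4| = 0.0000120 < 0.0001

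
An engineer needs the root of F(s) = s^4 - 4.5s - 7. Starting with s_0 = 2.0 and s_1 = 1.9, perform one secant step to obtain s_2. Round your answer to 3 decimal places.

2.000

F(2.0) = 0.00000, F(1.9) = -2.51790
s_2 = 1.90000 − (-2.51790)·(1.90000 − 2.00000) / (-2.51790 − 0.00000) = 1.90000 − (0.25179)/(-2.51790) = 2.00000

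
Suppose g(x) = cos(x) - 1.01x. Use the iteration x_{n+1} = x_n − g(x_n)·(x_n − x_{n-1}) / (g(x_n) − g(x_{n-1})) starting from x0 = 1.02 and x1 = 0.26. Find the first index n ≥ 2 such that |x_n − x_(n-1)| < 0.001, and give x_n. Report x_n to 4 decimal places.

g(1.02) = -0.506834, g(0.26) = 0.703790
x2 = 0.260000 − 0.703790·(-0.760000)/(1.210624) = 0.701822;  |Δ| = 0.441822
g(0.701822) = 0.054827
x3 = 0.701822 − 0.054827·(0.441822)/(-0.648963) = 0.739149;  |Δ| = 0.037327
g(0.739149) = -0.007498
x4 = 0.739149 − (-0.007498)·(0.037327)/(-0.062325) = 0.734658;  |Δ| = 0.004491
g(0.734658) = 0.000055
x5 = 0.734658 − 0.000055·(-0.004491)/(0.007553) = 0.734691;  |Δ| = 0.000033
|x5 − x4| = 0.000033 < 0.001

n = 5, x_n = 0.7347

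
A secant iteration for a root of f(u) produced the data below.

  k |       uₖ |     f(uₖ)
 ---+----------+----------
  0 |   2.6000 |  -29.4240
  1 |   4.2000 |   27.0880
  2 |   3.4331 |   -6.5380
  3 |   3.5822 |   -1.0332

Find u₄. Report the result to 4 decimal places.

3.6102

u₄ = 3.5822 − (-1.0332)·(3.5822 − 3.4331) / (-1.0332 − (-6.5380))
   = 3.5822 − (-0.154050)/(5.504800) = 3.610185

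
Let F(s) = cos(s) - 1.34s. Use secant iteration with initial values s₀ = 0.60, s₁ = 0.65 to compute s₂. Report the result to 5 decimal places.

0.61108

F(0.60) = 0.0213356, F(0.65) = -0.0749162
s₂ = 0.6500000 − (-0.0749162)·(0.6500000 − 0.6000000) / (-0.0749162 − 0.0213356) = 0.6500000 − (-0.0037458)/(-0.0962518) = 0.6110832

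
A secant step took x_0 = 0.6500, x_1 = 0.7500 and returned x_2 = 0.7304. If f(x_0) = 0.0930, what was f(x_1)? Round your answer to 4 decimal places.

The secant line through (0.6500, 0.0930) and (0.7500, f(x_1)) crosses zero at x_2 = 0.7304.
So (0.6500, 0.0930), (0.7500, f(x_1)), (0.7304, 0) are collinear:
f(x_1) = 0.0930 · (0.7500 − 0.7304) / (0.6500 − 0.7304) = 0.0930 · (0.019600)/(-0.080400) = -0.022672

-0.0227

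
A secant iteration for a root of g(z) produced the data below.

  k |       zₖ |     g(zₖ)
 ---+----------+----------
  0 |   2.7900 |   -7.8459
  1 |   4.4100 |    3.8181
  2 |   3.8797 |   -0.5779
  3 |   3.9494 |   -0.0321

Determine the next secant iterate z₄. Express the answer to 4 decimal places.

z₄ = 3.9494 − (-0.0321)·(3.9494 − 3.8797) / (-0.0321 − (-0.5779))
   = 3.9494 − (-0.002237)/(0.545800) = 3.953499

3.9535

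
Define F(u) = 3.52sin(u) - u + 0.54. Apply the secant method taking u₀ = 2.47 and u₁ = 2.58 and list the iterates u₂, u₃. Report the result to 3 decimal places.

F(2.47) = 0.26026, F(2.58) = -0.16548
u₂ = 2.58000 − (-0.16548)·(2.58000 − 2.47000) / (-0.16548 − 0.26026) = 2.58000 − (-0.01820)/(-0.42574) = 2.53724
F(2.53724) = 0.00291
u₃ = 2.53724 − 0.00291·(2.53724 − 2.58000) / (0.00291 − (-0.16548)) = 2.53724 − (-0.00012)/(0.16839) = 2.53798

2.537, 2.538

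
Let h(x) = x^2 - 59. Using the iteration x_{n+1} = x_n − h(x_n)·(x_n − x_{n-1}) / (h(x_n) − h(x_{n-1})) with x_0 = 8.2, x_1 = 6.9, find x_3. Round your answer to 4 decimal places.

h(8.2) = 8.240000, h(6.9) = -11.390000
x_2 = 6.900000 − (-11.390000)·(6.900000 − 8.200000) / (-11.390000 − 8.240000) = 6.900000 − (14.807000)/(-19.630000) = 7.654305
h(7.654305) = -0.411621
x_3 = 7.654305 − (-0.411621)·(7.654305 − 6.900000) / (-0.411621 − (-11.390000)) = 7.654305 − (-0.310487)/(10.978379) = 7.682586

7.6826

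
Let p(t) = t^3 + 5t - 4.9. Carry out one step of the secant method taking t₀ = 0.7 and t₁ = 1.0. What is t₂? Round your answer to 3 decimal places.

p(0.7) = -1.05700, p(1.0) = 1.10000
t₂ = 1.00000 − 1.10000·(1.00000 − 0.70000) / (1.10000 − (-1.05700)) = 1.00000 − (0.33000)/(2.15700) = 0.84701

0.847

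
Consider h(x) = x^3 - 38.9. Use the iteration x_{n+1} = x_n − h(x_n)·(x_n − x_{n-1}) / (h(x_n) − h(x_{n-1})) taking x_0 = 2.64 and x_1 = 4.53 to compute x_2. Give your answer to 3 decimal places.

3.160

h(2.64) = -20.50026, h(4.53) = 54.05968
x_2 = 4.53000 − 54.05968·(4.53000 − 2.64000) / (54.05968 − (-20.50026)) = 4.53000 − (102.17279)/(74.55993) = 3.15966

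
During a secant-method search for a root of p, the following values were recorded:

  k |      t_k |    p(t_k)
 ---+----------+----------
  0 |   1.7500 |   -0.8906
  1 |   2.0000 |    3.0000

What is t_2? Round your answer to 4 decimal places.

1.8072

t_2 = 2.0000 − 3.0000·(2.0000 − 1.7500) / (3.0000 − (-0.8906))
   = 2.0000 − (0.750000)/(3.890600) = 1.807228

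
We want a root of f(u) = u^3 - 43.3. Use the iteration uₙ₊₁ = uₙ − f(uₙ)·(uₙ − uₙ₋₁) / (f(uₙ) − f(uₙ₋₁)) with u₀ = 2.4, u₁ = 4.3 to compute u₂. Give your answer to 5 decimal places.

f(2.4) = -29.4760000, f(4.3) = 36.2070000
u₂ = 4.3000000 − 36.2070000·(4.3000000 − 2.4000000) / (36.2070000 − (-29.4760000)) = 4.3000000 − (68.7933000)/(65.6830000) = 3.2526468

3.25265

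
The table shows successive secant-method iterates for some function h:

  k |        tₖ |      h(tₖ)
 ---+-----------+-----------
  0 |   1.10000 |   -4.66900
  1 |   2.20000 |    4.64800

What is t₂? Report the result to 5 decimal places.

1.65124

t₂ = 2.20000 − 4.64800·(2.20000 − 1.10000) / (4.64800 − (-4.66900))
   = 2.20000 − (5.1128000)/(9.3170000) = 1.6512397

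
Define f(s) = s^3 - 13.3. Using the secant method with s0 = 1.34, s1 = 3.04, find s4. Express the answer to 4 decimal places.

f(1.34) = -10.893896, f(3.04) = 14.794464
s2 = 3.040000 − 14.794464·(3.040000 − 1.340000) / (14.794464 − (-10.893896)) = 3.040000 − (25.150589)/(25.688360) = 2.060934
f(2.060934) = -4.546283
s3 = 2.060934 − (-4.546283)·(2.060934 − 3.040000) / (-4.546283 − 14.794464) = 2.060934 − (4.451109)/(-19.340747) = 2.291076
f(2.291076) = -1.274076
s4 = 2.291076 − (-1.274076)·(2.291076 − 2.060934) / (-1.274076 − (-4.546283)) = 2.291076 − (-0.293218)/(3.272207) = 2.380685

2.3807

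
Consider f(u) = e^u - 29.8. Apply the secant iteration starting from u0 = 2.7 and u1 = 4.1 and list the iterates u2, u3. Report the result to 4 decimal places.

f(2.7) = -14.920268, f(4.1) = 30.540288
u2 = 4.100000 − 30.540288·(4.100000 − 2.700000) / (30.540288 − (-14.920268)) = 4.100000 − (42.756403)/(45.460556) = 3.159484
f(3.159484) = -6.241575
u3 = 3.159484 − (-6.241575)·(3.159484 − 4.100000) / (-6.241575 − 30.540288) = 3.159484 − (5.870304)/(-36.781863) = 3.319081

3.1595, 3.3191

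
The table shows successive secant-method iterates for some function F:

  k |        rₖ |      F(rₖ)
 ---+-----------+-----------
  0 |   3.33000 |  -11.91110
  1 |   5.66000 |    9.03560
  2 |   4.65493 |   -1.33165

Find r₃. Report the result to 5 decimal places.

r₃ = 4.65493 − (-1.33165)·(4.65493 − 5.66000) / (-1.33165 − 9.03560)
   = 4.65493 − (1.3384015)/(-10.3672500) = 4.7840290

4.78403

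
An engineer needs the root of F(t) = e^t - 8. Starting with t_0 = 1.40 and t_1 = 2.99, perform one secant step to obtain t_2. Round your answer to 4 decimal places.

F(1.40) = -3.944800, F(2.99) = 11.885682
t_2 = 2.990000 − 11.885682·(2.990000 − 1.400000) / (11.885682 − (-3.944800)) = 2.990000 − (18.898235)/(15.830483) = 1.796212

1.7962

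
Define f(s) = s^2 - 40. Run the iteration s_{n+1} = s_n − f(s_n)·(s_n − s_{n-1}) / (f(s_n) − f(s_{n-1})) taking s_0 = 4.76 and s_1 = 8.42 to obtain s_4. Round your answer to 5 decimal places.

f(4.76) = -17.3424000, f(8.42) = 30.8964000
s_2 = 8.4200000 − 30.8964000·(8.4200000 − 4.7600000) / (30.8964000 − (-17.3424000)) = 8.4200000 − (113.0808240)/(48.2388000) = 6.0758118
f(6.0758118) = -3.0845105
s_3 = 6.0758118 − (-3.0845105)·(6.0758118 − 8.4200000) / (-3.0845105 − 30.8964000) = 6.0758118 − (7.2306731)/(-33.9809105) = 6.2885982
f(6.2885982) = -0.4535332
s_4 = 6.2885982 − (-0.4535332)·(6.2885982 − 6.0758118) / (-0.4535332 − (-3.0845105)) = 6.2885982 − (-0.0965057)/(2.6309774) = 6.3252787

6.32528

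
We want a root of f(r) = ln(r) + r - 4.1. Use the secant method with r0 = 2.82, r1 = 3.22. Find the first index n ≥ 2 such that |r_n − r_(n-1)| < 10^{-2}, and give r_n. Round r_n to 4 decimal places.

n = 3, r_n = 3.0010

f(2.82) = -0.243263, f(3.22) = 0.289381
r2 = 3.220000 − 0.289381·(0.400000)/(0.532644) = 3.002683;  |Δ| = 0.217317
f(3.002683) = 0.002190
r3 = 3.002683 − 0.002190·(-0.217317)/(-0.287192) = 3.001026;  |Δ| = 0.001657
|r3 − r2| = 0.001657 < 10^{-2}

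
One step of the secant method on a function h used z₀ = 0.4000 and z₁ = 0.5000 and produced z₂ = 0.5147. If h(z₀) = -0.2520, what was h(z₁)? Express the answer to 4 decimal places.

-0.0323

The secant line through (0.4000, -0.2520) and (0.5000, h(z₁)) crosses zero at z₂ = 0.5147.
So (0.4000, -0.2520), (0.5000, h(z₁)), (0.5147, 0) are collinear:
h(z₁) = -0.2520 · (0.5000 − 0.5147) / (0.4000 − 0.5147) = -0.2520 · (-0.014700)/(-0.114700) = -0.032296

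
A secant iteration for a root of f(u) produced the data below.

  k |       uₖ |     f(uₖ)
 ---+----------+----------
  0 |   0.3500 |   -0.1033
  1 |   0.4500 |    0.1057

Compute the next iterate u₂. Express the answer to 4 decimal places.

0.3994

u₂ = 0.4500 − 0.1057·(0.4500 − 0.3500) / (0.1057 − (-0.1033))
   = 0.4500 − (0.010570)/(0.209000) = 0.399426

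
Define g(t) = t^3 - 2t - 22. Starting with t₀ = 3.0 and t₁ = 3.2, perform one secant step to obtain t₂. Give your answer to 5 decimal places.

3.03726

g(3.0) = -1.0000000, g(3.2) = 4.3680000
t₂ = 3.2000000 − 4.3680000·(3.2000000 − 3.0000000) / (4.3680000 − (-1.0000000)) = 3.2000000 − (0.8736000)/(5.3680000) = 3.0372578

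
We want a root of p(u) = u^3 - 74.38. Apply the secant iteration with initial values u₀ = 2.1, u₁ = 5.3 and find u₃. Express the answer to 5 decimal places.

4.05914

p(2.1) = -65.1190000, p(5.3) = 74.4970000
u₂ = 5.3000000 − 74.4970000·(5.3000000 − 2.1000000) / (74.4970000 − (-65.1190000)) = 5.3000000 − (238.3904000)/(139.6160000) = 3.5925281
p(3.5925281) = -28.0139058
u₃ = 3.5925281 − (-28.0139058)·(3.5925281 − 5.3000000) / (-28.0139058 − 74.4970000) = 3.5925281 − (47.8329576)/(-102.5109058) = 4.0591414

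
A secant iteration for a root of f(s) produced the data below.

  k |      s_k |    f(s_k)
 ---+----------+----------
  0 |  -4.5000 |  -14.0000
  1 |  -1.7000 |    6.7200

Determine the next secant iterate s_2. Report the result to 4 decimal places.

-2.6081

s_2 = -1.7000 − 6.7200·(-1.7000 − (-4.5000)) / (6.7200 − (-14.0000))
   = -1.7000 − (18.816000)/(20.720000) = -2.608108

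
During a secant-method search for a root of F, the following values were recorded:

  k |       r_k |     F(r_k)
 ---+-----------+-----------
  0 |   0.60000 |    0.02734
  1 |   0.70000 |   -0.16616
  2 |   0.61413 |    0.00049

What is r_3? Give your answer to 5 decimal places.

0.61438

r_3 = 0.61413 − 0.00049·(0.61413 − 0.70000) / (0.00049 − (-0.16616))
   = 0.61413 − (-0.0000421)/(0.1666500) = 0.6143825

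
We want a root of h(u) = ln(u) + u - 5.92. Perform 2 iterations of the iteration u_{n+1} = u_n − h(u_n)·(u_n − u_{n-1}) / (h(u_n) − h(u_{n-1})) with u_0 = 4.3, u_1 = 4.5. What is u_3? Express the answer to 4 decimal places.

4.4313

h(4.3) = -0.161385, h(4.5) = 0.084077
u_2 = 4.500000 − 0.084077·(4.500000 − 4.300000) / (0.084077 − (-0.161385)) = 4.500000 − (0.016815)/(0.245462) = 4.431495
h(4.431495) = 0.000232
u_3 = 4.431495 − 0.000232·(4.431495 − 4.500000) / (0.000232 − 0.084077) = 4.431495 − (-0.000016)/(-0.083846) = 4.431305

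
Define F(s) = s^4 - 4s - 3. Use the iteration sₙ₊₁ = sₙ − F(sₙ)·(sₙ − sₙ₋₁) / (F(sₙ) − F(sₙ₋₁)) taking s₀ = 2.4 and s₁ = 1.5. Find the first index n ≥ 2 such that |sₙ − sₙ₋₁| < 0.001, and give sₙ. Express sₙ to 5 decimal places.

F(2.4) = 20.5776000, F(1.5) = -3.9375000
s₂ = 1.5000000 − (-3.9375000)·(-0.9000000)/(-24.5151000) = 1.6445538;  |Δ| = 0.1445538
F(1.6445538) = -2.2635860
s₃ = 1.6445538 − (-2.2635860)·(0.1445538)/(1.6739140) = 1.8400297;  |Δ| = 0.1954759
F(1.8400297) = 1.1029084
s₄ = 1.8400297 − 1.1029084·(0.1954759)/(3.3664945) = 1.7759892;  |Δ| = 0.0640405
F(1.7759892) = -0.1553731
s₅ = 1.7759892 − (-0.1553731)·(-0.0640405)/(-1.2582815) = 1.7838969;  |Δ| = 0.0079077
F(1.7838969) = -0.0086294
s₆ = 1.7838969 − (-0.0086294)·(0.0079077)/(0.1467437) = 1.7843619;  |Δ| = 0.0004650
|s₆ − s₅| = 0.0004650 < 0.001

n = 6, sₙ = 1.78436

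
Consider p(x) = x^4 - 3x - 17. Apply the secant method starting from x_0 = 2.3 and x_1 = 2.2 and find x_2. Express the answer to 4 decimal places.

2.2041

p(2.3) = 4.084100, p(2.2) = -0.174400
x_2 = 2.200000 − (-0.174400)·(2.200000 − 2.300000) / (-0.174400 − 4.084100) = 2.200000 − (0.017440)/(-4.258500) = 2.204095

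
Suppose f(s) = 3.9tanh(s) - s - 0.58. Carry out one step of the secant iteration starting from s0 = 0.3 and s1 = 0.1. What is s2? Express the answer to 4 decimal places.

f(0.3) = 0.256119, f(0.1) = -0.291295
s2 = 0.100000 − (-0.291295)·(0.100000 − 0.300000) / (-0.291295 − 0.256119) = 0.100000 − (0.058259)/(-0.547414) = 0.206426

0.2064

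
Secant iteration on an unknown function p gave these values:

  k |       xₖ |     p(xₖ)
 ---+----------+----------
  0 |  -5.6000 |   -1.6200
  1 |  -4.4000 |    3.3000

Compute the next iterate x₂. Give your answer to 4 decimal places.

x₂ = -4.4000 − 3.3000·(-4.4000 − (-5.6000)) / (3.3000 − (-1.6200))
   = -4.4000 − (3.960000)/(4.920000) = -5.204878

-5.2049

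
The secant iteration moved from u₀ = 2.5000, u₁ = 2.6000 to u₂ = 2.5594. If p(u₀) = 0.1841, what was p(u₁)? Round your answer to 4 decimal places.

-0.1258

The secant line through (2.5000, 0.1841) and (2.6000, p(u₁)) crosses zero at u₂ = 2.5594.
So (2.5000, 0.1841), (2.6000, p(u₁)), (2.5594, 0) are collinear:
p(u₁) = 0.1841 · (2.6000 − 2.5594) / (2.5000 − 2.5594) = 0.1841 · (0.040600)/(-0.059400) = -0.125833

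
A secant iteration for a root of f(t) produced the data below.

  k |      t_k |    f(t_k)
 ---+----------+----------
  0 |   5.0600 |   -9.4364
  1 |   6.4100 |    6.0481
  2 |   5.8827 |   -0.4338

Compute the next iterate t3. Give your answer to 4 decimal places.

5.9180

t3 = 5.8827 − (-0.4338)·(5.8827 − 6.4100) / (-0.4338 − 6.0481)
   = 5.8827 − (0.228743)/(-6.481900) = 5.917989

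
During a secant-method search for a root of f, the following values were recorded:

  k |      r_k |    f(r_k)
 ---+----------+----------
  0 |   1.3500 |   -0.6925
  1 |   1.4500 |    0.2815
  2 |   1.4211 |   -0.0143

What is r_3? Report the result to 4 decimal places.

r_3 = 1.4211 − (-0.0143)·(1.4211 − 1.4500) / (-0.0143 − 0.2815)
   = 1.4211 − (0.000413)/(-0.295800) = 1.422497

1.4225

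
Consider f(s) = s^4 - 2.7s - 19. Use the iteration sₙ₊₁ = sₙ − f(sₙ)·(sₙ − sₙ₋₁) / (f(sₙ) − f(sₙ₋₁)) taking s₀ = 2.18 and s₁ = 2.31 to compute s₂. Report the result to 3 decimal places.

2.234

f(2.18) = -2.30069, f(2.31) = 3.23696
s₂ = 2.31000 − 3.23696·(2.31000 − 2.18000) / (3.23696 − (-2.30069)) = 2.31000 − (0.42081)/(5.53766) = 2.23401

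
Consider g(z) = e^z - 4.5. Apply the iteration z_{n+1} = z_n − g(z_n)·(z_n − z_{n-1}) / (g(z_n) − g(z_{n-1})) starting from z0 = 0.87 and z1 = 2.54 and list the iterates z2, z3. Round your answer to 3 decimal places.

1.213, 1.375

g(0.87) = -2.11309, g(2.54) = 8.17967
z2 = 2.54000 − 8.17967·(2.54000 − 0.87000) / (8.17967 − (-2.11309)) = 2.54000 − (13.66005)/(10.29276) = 1.21285
g(1.21285) = -1.13695
z3 = 1.21285 − (-1.13695)·(1.21285 − 2.54000) / (-1.13695 − 8.17967) = 1.21285 − (1.50890)/(-9.31662) = 1.37481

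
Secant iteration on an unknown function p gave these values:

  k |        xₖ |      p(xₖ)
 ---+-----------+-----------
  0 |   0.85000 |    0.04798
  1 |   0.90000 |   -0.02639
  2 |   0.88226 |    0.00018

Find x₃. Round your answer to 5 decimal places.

x₃ = 0.88226 − 0.00018·(0.88226 − 0.90000) / (0.00018 − (-0.02639))
   = 0.88226 − (-0.0000032)/(0.0265700) = 0.8823802

0.88238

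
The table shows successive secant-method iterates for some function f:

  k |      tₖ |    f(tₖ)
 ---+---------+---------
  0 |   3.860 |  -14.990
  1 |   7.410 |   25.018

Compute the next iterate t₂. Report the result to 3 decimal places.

t₂ = 7.410 − 25.018·(7.410 − 3.860) / (25.018 − (-14.990))
   = 7.410 − (88.81390)/(40.00800) = 5.19010

5.190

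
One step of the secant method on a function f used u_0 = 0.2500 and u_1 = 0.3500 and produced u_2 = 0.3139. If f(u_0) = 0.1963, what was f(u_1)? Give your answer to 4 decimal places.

The secant line through (0.2500, 0.1963) and (0.3500, f(u_1)) crosses zero at u_2 = 0.3139.
So (0.2500, 0.1963), (0.3500, f(u_1)), (0.3139, 0) are collinear:
f(u_1) = 0.1963 · (0.3500 − 0.3139) / (0.2500 − 0.3139) = 0.1963 · (0.036100)/(-0.063900) = -0.110899

-0.1109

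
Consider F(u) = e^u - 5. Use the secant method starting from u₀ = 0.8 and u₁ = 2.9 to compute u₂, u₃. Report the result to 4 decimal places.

1.1653, 1.3731

F(0.8) = -2.774459, F(2.9) = 13.174145
u₂ = 2.900000 − 13.174145·(2.900000 − 0.800000) / (13.174145 − (-2.774459)) = 2.900000 − (27.665705)/(15.948604) = 1.165321
F(1.165321) = -1.793047
u₃ = 1.165321 − (-1.793047)·(1.165321 − 2.900000) / (-1.793047 − 13.174145) = 1.165321 − (3.110361)/(-14.967192) = 1.373133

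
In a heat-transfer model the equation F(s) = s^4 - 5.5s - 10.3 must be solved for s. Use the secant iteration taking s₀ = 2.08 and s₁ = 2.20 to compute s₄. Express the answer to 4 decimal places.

F(2.08) = -3.022263, F(2.20) = 1.025600
s₂ = 2.200000 − 1.025600·(2.200000 − 2.080000) / (1.025600 − (-3.022263)) = 2.200000 − (0.123072)/(4.047863) = 2.169596
F(2.169596) = -0.075554
s₃ = 2.169596 − (-0.075554)·(2.169596 − 2.200000) / (-0.075554 − 1.025600) = 2.169596 − (0.002297)/(-1.101154) = 2.171682
F(2.171682) = -0.001685
s₄ = 2.171682 − (-0.001685)·(2.171682 − 2.169596) / (-0.001685 − (-0.075554)) = 2.171682 − (-0.000004)/(0.073869) = 2.171730

2.1717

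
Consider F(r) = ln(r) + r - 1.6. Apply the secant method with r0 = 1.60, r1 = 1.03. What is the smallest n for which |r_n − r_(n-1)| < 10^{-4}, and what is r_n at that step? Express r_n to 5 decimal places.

n = 5, r_n = 1.32135

F(1.60) = 0.4700036, F(1.03) = -0.5404412
r2 = 1.0300000 − (-0.5404412)·(-0.5700000)/(-1.0104448) = 1.3348672;  |Δ| = 0.3048672
F(1.3348672) = 0.0236990
r3 = 1.3348672 − 0.0236990·(0.3048672)/(0.5641402) = 1.3220600;  |Δ| = 0.0128072
F(1.3220600) = 0.0012511
r4 = 1.3220600 − 0.0012511·(-0.0128072)/(-0.0224479) = 1.3213462;  |Δ| = 0.0007138
F(1.3213462) = -0.0000027
r5 = 1.3213462 − (-0.0000027)·(-0.0007138)/(-0.0012539) = 1.3213478;  |Δ| = 0.0000016
|r5 − r4| = 0.0000016 < 10^{-4}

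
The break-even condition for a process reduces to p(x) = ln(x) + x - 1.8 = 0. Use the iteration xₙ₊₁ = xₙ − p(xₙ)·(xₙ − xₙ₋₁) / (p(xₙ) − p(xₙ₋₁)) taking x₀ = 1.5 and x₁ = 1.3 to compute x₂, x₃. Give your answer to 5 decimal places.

p(1.5) = 0.1054651, p(1.3) = -0.2376357
x₂ = 1.3000000 − (-0.2376357)·(1.3000000 − 1.5000000) / (-0.2376357 − 0.1054651) = 1.3000000 − (0.0475271)/(-0.3431008) = 1.4385224
p(1.4385224) = 0.0021388
x₃ = 1.4385224 − 0.0021388·(1.4385224 − 1.3000000) / (0.0021388 − (-0.2376357)) = 1.4385224 − (0.0002963)/(0.2397746) = 1.4372867

1.43852, 1.43729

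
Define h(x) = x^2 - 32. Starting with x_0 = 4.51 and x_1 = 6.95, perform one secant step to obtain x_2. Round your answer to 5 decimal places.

h(4.51) = -11.6599000, h(6.95) = 16.3025000
x_2 = 6.9500000 − 16.3025000·(6.9500000 − 4.5100000) / (16.3025000 − (-11.6599000)) = 6.9500000 − (39.7781000)/(27.9624000) = 5.5274433

5.52744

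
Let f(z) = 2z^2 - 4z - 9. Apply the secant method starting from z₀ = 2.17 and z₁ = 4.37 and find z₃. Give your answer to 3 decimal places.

3.295

f(2.17) = -8.26220, f(4.37) = 11.71380
z₂ = 4.37000 − 11.71380·(4.37000 − 2.17000) / (11.71380 − (-8.26220)) = 4.37000 − (25.77036)/(19.97600) = 3.07993
f(3.07993) = -2.34775
z₃ = 3.07993 − (-2.34775)·(3.07993 − 4.37000) / (-2.34775 − 11.71380) = 3.07993 − (3.02875)/(-14.06155) = 3.29533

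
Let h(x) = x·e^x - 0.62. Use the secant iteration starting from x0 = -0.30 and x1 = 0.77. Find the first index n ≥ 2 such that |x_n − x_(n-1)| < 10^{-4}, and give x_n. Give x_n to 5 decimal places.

n = 7, x_n = 0.41104

h(-0.30) = -0.8422455, h(0.77) = 1.0430200
x2 = 0.7700000 − 1.0430200·(1.0700000)/(1.8852655) = 0.1780243;  |Δ| = 0.5919757
h(0.1780243) = -0.4072869
x3 = 0.1780243 − (-0.4072869)·(-0.5919757)/(-1.4503070) = 0.3442677;  |Δ| = 0.1662434
h(0.3442677) = -0.1342534
x4 = 0.3442677 − (-0.1342534)·(0.1662434)/(0.2730336) = 0.4260112;  |Δ| = 0.0817436
h(0.4260112) = 0.0322820
x5 = 0.4260112 − 0.0322820·(0.0817436)/(0.1665353) = 0.4101657;  |Δ| = 0.0158456
h(0.4101657) = -0.0018526
x6 = 0.4101657 − (-0.0018526)·(-0.0158456)/(-0.0341346) = 0.4110257;  |Δ| = 0.0008600
h(0.4110257) = -0.0000236
x7 = 0.4110257 − (-0.0000236)·(0.0008600)/(0.0018290) = 0.4110368;  |Δ| = 0.0000111
|x7 − x6| = 0.0000111 < 10^{-4}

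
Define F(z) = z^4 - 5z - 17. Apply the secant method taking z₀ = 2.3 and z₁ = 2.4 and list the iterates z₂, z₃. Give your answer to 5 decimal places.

F(2.3) = -0.5159000, F(2.4) = 4.1776000
z₂ = 2.4000000 − 4.1776000·(2.4000000 − 2.3000000) / (4.1776000 − (-0.5159000)) = 2.4000000 − (0.4177600)/(4.6935000) = 2.3109918
F(2.3109918) = -0.0320632
z₃ = 2.3109918 − (-0.0320632)·(2.3109918 − 2.4000000) / (-0.0320632 − 4.1776000) = 2.3109918 − (0.0028539)/(-4.2096632) = 2.3116697

2.31099, 2.31167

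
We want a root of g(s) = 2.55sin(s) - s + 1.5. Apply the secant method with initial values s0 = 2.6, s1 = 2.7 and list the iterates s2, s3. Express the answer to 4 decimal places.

2.6661, 2.6665

g(2.6) = 0.214528, g(2.7) = -0.110181
s2 = 2.700000 − (-0.110181)·(2.700000 − 2.600000) / (-0.110181 − 0.214528) = 2.700000 − (-0.011018)/(-0.324710) = 2.666068
g(2.666068) = 0.001335
s3 = 2.666068 − 0.001335·(2.666068 − 2.700000) / (0.001335 − (-0.110181)) = 2.666068 − (-0.000045)/(0.111517) = 2.666474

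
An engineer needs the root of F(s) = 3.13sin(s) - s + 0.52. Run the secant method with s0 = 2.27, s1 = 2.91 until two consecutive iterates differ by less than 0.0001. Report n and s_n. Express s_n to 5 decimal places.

n = 5, s_n = 2.46930

F(2.27) = 0.6455610, F(2.91) = -1.6715775
s2 = 2.9100000 − (-1.6715775)·(0.6400000)/(-2.3171385) = 2.4483057;  |Δ| = 0.4616943
F(2.4483057) = 0.0719796
s3 = 2.4483057 − 0.0719796·(-0.4616943)/(1.7435571) = 2.4673659;  |Δ| = 0.0190602
F(2.4673659) = 0.0066725
s4 = 2.4673659 − 0.0066725·(0.0190602)/(-0.0653070) = 2.4693133;  |Δ| = 0.0019474
F(2.4693133) = -0.0000403
s5 = 2.4693133 − (-0.0000403)·(0.0019474)/(-0.0067128) = 2.4693017;  |Δ| = 0.0000117
|s5 − s4| = 0.0000117 < 0.0001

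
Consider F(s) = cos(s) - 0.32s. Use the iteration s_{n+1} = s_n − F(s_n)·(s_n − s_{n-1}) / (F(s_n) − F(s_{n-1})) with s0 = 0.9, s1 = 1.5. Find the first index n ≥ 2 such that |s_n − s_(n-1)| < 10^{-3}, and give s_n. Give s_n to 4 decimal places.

F(0.9) = 0.333610, F(1.5) = -0.409263
s2 = 1.500000 − (-0.409263)·(0.600000)/(-0.742873) = 1.169449;  |Δ| = 0.330551
F(1.169449) = 0.016436
s3 = 1.169449 − 0.016436·(-0.330551)/(0.425699) = 1.182211;  |Δ| = 0.012762
F(1.182211) = 0.000572
s4 = 1.182211 − 0.000572·(0.012762)/(-0.015864) = 1.182671;  |Δ| = 0.000460
|s4 − s3| = 0.000460 < 10^{-3}

n = 4, s_n = 1.1827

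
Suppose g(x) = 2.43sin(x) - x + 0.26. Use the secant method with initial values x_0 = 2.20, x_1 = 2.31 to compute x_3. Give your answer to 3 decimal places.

2.210

g(2.20) = 0.02465, g(2.31) = -0.25422
x_2 = 2.31000 − (-0.25422)·(2.31000 − 2.20000) / (-0.25422 − 0.02465) = 2.31000 − (-0.02796)/(-0.27886) = 2.20972
g(2.20972) = 0.00093
x_3 = 2.20972 − 0.00093·(2.20972 − 2.31000) / (0.00093 − (-0.25422)) = 2.20972 − (-0.00009)/(0.25515) = 2.21009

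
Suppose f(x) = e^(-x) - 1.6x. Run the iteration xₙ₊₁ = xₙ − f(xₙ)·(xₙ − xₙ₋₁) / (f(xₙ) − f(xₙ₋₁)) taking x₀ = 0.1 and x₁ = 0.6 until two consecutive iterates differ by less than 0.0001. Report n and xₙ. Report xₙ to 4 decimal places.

f(0.1) = 0.744837, f(0.6) = -0.411188
x₂ = 0.600000 − (-0.411188)·(0.500000)/(-1.156026) = 0.422154;  |Δ| = 0.177846
f(0.422154) = -0.019814
x₃ = 0.422154 − (-0.019814)·(-0.177846)/(0.391374) = 0.413151;  |Δ| = 0.009004
f(0.413151) = 0.000522
x₄ = 0.413151 − 0.000522·(-0.009004)/(0.020336) = 0.413382;  |Δ| = 0.000231
f(0.413382) = -0.000001
x₅ = 0.413382 − (-0.000001)·(0.000231)/(-0.000522) = 0.413381;  |Δ| = 0.000000
|x₅ − x₄| = 0.000000 < 0.0001

n = 5, xₙ = 0.4134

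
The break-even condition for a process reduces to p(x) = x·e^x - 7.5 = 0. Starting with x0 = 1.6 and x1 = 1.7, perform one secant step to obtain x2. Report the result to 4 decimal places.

1.5692

p(1.6) = 0.424852, p(1.7) = 1.805711
x2 = 1.700000 − 1.805711·(1.700000 − 1.600000) / (1.805711 − 0.424852) = 1.700000 − (0.180571)/(1.380859) = 1.569233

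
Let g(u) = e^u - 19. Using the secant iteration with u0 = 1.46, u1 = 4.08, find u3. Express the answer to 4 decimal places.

g(1.46) = -14.694040, g(4.08) = 40.145470
u2 = 4.080000 − 40.145470·(4.080000 − 1.460000) / (40.145470 − (-14.694040)) = 4.080000 − (105.181131)/(54.839510) = 2.162019
g(2.162019) = -10.311336
u3 = 2.162019 − (-10.311336)·(2.162019 − 4.080000) / (-10.311336 − 40.145470) = 2.162019 − (19.776946)/(-50.456806) = 2.553977

2.5540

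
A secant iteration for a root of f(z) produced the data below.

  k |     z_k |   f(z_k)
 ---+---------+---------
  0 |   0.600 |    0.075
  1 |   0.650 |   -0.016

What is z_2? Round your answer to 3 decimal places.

0.641

z_2 = 0.650 − (-0.016)·(0.650 − 0.600) / (-0.016 − 0.075)
   = 0.650 − (-0.00080)/(-0.09100) = 0.64121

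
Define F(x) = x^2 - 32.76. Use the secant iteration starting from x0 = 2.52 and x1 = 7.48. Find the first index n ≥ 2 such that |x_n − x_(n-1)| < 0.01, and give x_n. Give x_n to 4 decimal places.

n = 5, x_n = 5.7236

F(2.52) = -26.409600, F(7.48) = 23.190400
x2 = 7.480000 − 23.190400·(4.960000)/(49.600000) = 5.160960;  |Δ| = 2.319040
F(5.160960) = -6.124492
x3 = 5.160960 − (-6.124492)·(-2.319040)/(-29.314892) = 5.645456;  |Δ| = 0.484496
F(5.645456) = -0.888829
x4 = 5.645456 − (-0.888829)·(0.484496)/(5.235663) = 5.727706;  |Δ| = 0.082250
F(5.727706) = 0.046615
x5 = 5.727706 − 0.046615·(0.082250)/(0.935444) = 5.723607;  |Δ| = 0.004099
|x5 − x4| = 0.004099 < 0.01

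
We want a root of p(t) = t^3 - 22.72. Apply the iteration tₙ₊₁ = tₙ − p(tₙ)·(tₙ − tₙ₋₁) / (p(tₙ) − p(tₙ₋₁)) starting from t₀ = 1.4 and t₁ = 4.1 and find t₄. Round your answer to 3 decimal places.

p(1.4) = -19.97600, p(4.1) = 46.20100
t₂ = 4.10000 − 46.20100·(4.10000 − 1.40000) / (46.20100 − (-19.97600)) = 4.10000 − (124.74270)/(66.17700) = 2.21501
p(2.21501) = -11.85250
t₃ = 2.21501 − (-11.85250)·(2.21501 − 4.10000) / (-11.85250 − 46.20100) = 2.21501 − (22.34180)/(-58.05350) = 2.59986
p(2.59986) = -5.14679
t₄ = 2.59986 − (-5.14679)·(2.59986 − 2.21501) / (-5.14679 − (-11.85250)) = 2.59986 − (-1.98073)/(6.70572) = 2.89524

2.895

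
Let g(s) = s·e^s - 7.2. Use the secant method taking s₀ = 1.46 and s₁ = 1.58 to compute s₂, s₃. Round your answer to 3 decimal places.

g(1.46) = -0.91330, g(1.58) = 0.47083
s₂ = 1.58000 − 0.47083·(1.58000 − 1.46000) / (0.47083 − (-0.91330)) = 1.58000 − (0.05650)/(1.38413) = 1.53918
g(1.53918) = -0.02624
s₃ = 1.53918 − (-0.02624)·(1.53918 − 1.58000) / (-0.02624 − 0.47083) = 1.53918 − (0.00107)/(-0.49707) = 1.54133

1.539, 1.541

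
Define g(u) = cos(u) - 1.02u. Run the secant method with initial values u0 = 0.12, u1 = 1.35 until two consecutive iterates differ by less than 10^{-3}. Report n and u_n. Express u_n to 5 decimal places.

n = 5, u_n = 0.73034

g(0.12) = 0.8704086, g(1.35) = -1.1579933
u2 = 1.3500000 − (-1.1579933)·(1.2300000)/(-2.0284019) = 0.6478060;  |Δ| = 0.7021940
g(0.6478060) = 0.1366476
u3 = 0.6478060 − 0.1366476·(-0.7021940)/(1.2946409) = 0.7219216;  |Δ| = 0.0741156
g(0.7219216) = 0.0141772
u4 = 0.7219216 − 0.0141772·(0.0741156)/(-0.1224704) = 0.7305013;  |Δ| = 0.0085797
g(0.7305013) = -0.0002713
u5 = 0.7305013 − (-0.0002713)·(0.0085797)/(-0.0144485) = 0.7303402;  |Δ| = 0.0001611
|u5 − u4| = 0.0001611 < 10^{-3}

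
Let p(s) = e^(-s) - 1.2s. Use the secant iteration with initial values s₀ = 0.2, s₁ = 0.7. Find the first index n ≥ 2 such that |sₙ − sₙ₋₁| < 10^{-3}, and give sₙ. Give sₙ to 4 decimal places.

p(0.2) = 0.578731, p(0.7) = -0.343415
s₂ = 0.700000 − (-0.343415)·(0.500000)/(-0.922145) = 0.513796;  |Δ| = 0.186204
p(0.513796) = -0.018334
s₃ = 0.513796 − (-0.018334)·(-0.186204)/(0.325080) = 0.503294;  |Δ| = 0.010502
p(0.503294) = 0.000583
s₄ = 0.503294 − 0.000583·(-0.010502)/(0.018918) = 0.503618;  |Δ| = 0.000324
|s₄ − s₃| = 0.000324 < 10^{-3}

n = 4, sₙ = 0.5036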